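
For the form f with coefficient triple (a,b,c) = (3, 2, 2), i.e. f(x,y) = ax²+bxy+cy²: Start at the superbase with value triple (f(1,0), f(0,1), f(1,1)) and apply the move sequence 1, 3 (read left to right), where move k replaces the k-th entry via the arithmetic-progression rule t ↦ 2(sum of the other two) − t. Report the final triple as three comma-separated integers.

start (3,2,7) = (f(1,0),f(0,1),f(1,1))
replace slot 1: 2·(2+7) − 3 = 15 → (15,2,7)
replace slot 3: 2·(15+2) − 7 = 27 → (15,2,27)

15,2,27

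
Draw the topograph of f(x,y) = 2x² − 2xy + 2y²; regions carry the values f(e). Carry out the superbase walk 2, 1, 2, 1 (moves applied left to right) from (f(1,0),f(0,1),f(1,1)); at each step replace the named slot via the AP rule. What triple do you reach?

start (2,2,2) = (f(1,0),f(0,1),f(1,1))
replace slot 2: 2·(2+2) − 2 = 6 → (2,6,2)
replace slot 1: 2·(6+2) − 2 = 14 → (14,6,2)
replace slot 2: 2·(14+2) − 6 = 26 → (14,26,2)
replace slot 1: 2·(26+2) − 14 = 42 → (42,26,2)

42,26,2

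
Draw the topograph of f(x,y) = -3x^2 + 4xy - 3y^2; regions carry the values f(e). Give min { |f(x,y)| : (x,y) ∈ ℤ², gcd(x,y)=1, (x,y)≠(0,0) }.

translate: b→2 (≡-4 mod 6), so (3,-4,3)→(3,2,2)
flip: (3,2,2)→(2,-2,3)
translate: b→2 (≡-2 mod 4), so (2,-2,3)→(2,2,3)
reduced (well bottom): (2,2,3) with a≤c, −a<b≤a
well minimum |f| = |-2| = 2 (negative-definite)

2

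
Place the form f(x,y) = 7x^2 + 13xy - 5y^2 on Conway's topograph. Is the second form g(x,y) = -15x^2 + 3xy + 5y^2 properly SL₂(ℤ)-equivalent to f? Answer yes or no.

D₁ = 309, D₂ = 309
river cycle of f (length 6): (-5, 17, 1), (1, 17, -5), (-5, 13, 7), (7, 15, -3), (-3, 15, 7), (7, 13, -5)
river cycle of g (length 6): (5, 17, -1), (-1, 17, 5), (5, 13, -7), (-7, 15, 3), (3, 15, -7), (-7, 13, 5)
cycles differ ⇒ inequivalent

no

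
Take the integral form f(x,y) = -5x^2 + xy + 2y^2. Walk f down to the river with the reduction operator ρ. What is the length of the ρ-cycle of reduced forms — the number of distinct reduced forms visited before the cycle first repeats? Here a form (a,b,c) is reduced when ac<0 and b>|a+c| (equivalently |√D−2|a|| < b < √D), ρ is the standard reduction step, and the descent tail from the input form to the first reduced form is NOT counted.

D = 41, ⌊√D⌋ = 6
descent: ρ → (2,3,-4)  [lands on river]
river: ρ → (-4,5,1)
river: ρ → (1,5,-4)
river: ρ → (-4,3,2)
river: ρ → (2,5,-2)
river: ρ → (-2,3,4)
river: ρ → (4,5,-1)
river: ρ → (-1,5,4)
river: ρ → (4,3,-2)
river: ρ → (-2,5,2)
ρ-cycle length = 10 (tail of 1 descent step not counted)

10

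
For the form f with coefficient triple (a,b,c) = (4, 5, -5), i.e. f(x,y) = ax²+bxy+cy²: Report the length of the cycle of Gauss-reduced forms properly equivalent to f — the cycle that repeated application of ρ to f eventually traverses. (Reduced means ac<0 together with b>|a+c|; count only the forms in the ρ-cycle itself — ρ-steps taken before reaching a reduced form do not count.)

D = 105, ⌊√D⌋ = 10
river: ρ → (-5,5,4)
river: ρ → (4,3,-6)
river: ρ → (-6,9,1)
river: ρ → (1,9,-6)
river: ρ → (-6,3,4)
river: ρ → (4,5,-5)
ρ-cycle length = 6 (tail of 0 descent steps not counted)

6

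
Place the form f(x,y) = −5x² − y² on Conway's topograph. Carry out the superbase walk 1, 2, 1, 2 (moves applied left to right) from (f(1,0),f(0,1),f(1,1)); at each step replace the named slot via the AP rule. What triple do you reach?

start (-5,-1,-6) = (f(1,0),f(0,1),f(1,1))
replace slot 1: 2·((-1)+(-6)) − (-5) = -9 → (-9,-1,-6)
replace slot 2: 2·((-9)+(-6)) − (-1) = -29 → (-9,-29,-6)
replace slot 1: 2·((-29)+(-6)) − (-9) = -61 → (-61,-29,-6)
replace slot 2: 2·((-61)+(-6)) − (-29) = -105 → (-61,-105,-6)

-61,-105,-6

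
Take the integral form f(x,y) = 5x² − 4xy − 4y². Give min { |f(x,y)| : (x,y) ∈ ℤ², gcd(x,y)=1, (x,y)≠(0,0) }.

descent: ρ → (-4,4,5)  [lands on river]
river: ρ → (5,6,-3)
river: ρ → (-3,6,5)
river: ρ → (5,4,-4)
closes: descent 1, river 4
min |a| on river = 3

3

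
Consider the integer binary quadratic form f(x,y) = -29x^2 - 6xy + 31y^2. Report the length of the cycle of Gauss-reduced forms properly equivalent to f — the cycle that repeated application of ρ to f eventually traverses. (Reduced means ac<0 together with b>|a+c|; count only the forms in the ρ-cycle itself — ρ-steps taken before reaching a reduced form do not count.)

D = 3632, ⌊√D⌋ = 60
descent: ρ → (31,6,-29)  [lands on river]
river: ρ → (-29,52,8)
river: ρ → (8,60,-1)
river: ρ → (-1,60,8)
river: ρ → (8,52,-29)
river: ρ → (-29,6,31)
river: ρ → (31,56,-4)
river: ρ → (-4,56,31)
ρ-cycle length = 8 (tail of 1 descent step not counted)

8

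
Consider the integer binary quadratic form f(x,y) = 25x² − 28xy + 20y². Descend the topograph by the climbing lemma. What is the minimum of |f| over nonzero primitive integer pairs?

translate: b→22 (≡-28 mod 50), so (25,-28,20)→(25,22,17)
flip: (25,22,17)→(17,-22,25)
translate: b→12 (≡-22 mod 34), so (17,-22,25)→(17,12,20)
reduced (well bottom): (17,12,20) with a≤c, −a<b≤a
well minimum = a = 17

17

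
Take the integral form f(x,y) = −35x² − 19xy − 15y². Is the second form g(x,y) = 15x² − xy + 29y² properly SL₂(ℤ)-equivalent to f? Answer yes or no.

D₁ = -1739, D₂ = -1739
f is negative-definite; reduce −f:
−f: flip: (35,19,15)→(15,-19,35)
−f: translate: b→11 (≡-19 mod 30), so (15,-19,35)→(15,11,31)
−f: reduced (well bottom): (15,11,31) with a≤c, −a<b≤a
flip sign back: reduced form of f is (-15,-11,-31)
g: reduced (well bottom): (15,-1,29) with a≤c, −a<b≤a
reduced forms (-15, -11, -31) vs (15, -1, 29) ⇒ inequivalent

no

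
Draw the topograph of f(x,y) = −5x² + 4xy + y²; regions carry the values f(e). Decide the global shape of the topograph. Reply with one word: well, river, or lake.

D = b²−4ac = 4² − 4·(-5)·1 = 36
D = 6² is a perfect square ⇒ form factors over ℤ ⇒ lakes

lake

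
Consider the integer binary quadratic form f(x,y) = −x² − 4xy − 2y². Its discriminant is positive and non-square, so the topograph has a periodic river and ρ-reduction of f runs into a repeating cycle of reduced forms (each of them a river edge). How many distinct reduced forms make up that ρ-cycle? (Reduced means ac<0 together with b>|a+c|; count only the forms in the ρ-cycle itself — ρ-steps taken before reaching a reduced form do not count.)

D = 8, ⌊√D⌋ = 2
descent: ρ → (-2,0,1)
descent: ρ → (1,2,-1)  [lands on river]
river: ρ → (-1,2,1)
ρ-cycle length = 2 (tail of 2 descent steps not counted)

2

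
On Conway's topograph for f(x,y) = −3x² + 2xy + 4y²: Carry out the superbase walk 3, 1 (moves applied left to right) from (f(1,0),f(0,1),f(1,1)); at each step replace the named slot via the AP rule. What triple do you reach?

start (-3,4,3) = (f(1,0),f(0,1),f(1,1))
replace slot 3: 2·((-3)+4) − 3 = -1 → (-3,4,-1)
replace slot 1: 2·(4+(-1)) − (-3) = 9 → (9,4,-1)

9,4,-1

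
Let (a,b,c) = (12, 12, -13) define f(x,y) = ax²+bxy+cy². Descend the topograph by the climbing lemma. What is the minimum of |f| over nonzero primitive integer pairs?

river: ρ → (-13,14,11)
river: ρ → (11,8,-16)
river: ρ → (-16,24,3)
river: ρ → (3,24,-16)
river: ρ → (-16,8,11)
river: ρ → (11,14,-13)
river: ρ → (-13,12,12)
river: ρ → (12,12,-13)
closes: descent 0, river 8
min |a| on river = 3

3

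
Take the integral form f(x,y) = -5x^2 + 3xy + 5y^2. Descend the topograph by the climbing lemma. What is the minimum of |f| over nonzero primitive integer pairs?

river: ρ → (5,7,-3)
river: ρ → (-3,5,7)
river: ρ → (7,9,-1)
river: ρ → (-1,9,7)
river: ρ → (7,5,-3)
river: ρ → (-3,7,5)
river: ρ → (5,3,-5)
river: ρ → (-5,7,3)
river: ρ → (3,5,-7)
river: ρ → (-7,9,1)
river: ρ → (1,9,-7)
river: ρ → (-7,5,3)
river: ρ → (3,7,-5)
river: ρ → (-5,3,5)
closes: descent 0, river 14
min |a| on river = 1

1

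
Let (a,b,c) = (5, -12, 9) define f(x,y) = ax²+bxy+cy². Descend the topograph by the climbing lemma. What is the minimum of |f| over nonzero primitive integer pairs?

translate: b→-2 (≡-12 mod 10), so (5,-12,9)→(5,-2,2)
flip: (5,-2,2)→(2,2,5)
reduced (well bottom): (2,2,5) with a≤c, −a<b≤a
well minimum = a = 2

2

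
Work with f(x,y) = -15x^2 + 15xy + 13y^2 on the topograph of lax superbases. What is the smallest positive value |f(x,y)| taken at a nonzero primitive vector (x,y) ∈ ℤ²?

river: ρ → (13,11,-17)
river: ρ → (-17,23,7)
river: ρ → (7,19,-23)
river: ρ → (-23,27,3)
river: ρ → (3,27,-23)
river: ρ → (-23,19,7)
river: ρ → (7,23,-17)
river: ρ → (-17,11,13)
river: ρ → (13,15,-15)
river: ρ → (-15,15,13)
closes: descent 0, river 10
min |a| on river = 3

3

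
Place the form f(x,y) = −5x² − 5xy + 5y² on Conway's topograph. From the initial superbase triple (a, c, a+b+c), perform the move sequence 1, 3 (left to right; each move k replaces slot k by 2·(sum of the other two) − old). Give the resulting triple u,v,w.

start (-5,5,-5) = (f(1,0),f(0,1),f(1,1))
replace slot 1: 2·(5+(-5)) − (-5) = 5 → (5,5,-5)
replace slot 3: 2·(5+5) − (-5) = 25 → (5,5,25)

5,5,25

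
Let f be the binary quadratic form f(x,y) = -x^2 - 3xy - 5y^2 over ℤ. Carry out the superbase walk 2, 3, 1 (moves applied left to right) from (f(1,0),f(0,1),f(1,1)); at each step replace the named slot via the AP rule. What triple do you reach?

start (-1,-5,-9) = (f(1,0),f(0,1),f(1,1))
replace slot 2: 2·((-1)+(-9)) − (-5) = -15 → (-1,-15,-9)
replace slot 3: 2·((-1)+(-15)) − (-9) = -23 → (-1,-15,-23)
replace slot 1: 2·((-15)+(-23)) − (-1) = -75 → (-75,-15,-23)

-75,-15,-23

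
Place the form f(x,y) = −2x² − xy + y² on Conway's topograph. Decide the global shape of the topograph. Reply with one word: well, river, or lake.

D = b²−4ac = (-1)² − 4·(-2)·1 = 9
D = 3² is a perfect square ⇒ form factors over ℤ ⇒ lakes

lake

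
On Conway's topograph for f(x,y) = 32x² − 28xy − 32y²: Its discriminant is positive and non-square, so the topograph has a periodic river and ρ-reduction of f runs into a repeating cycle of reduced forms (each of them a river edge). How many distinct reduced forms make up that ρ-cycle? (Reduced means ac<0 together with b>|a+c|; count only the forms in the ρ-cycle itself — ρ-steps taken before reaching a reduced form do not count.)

D = 4880, ⌊√D⌋ = 69
descent: ρ → (-32,28,32)  [lands on river]
river: ρ → (32,36,-28)
river: ρ → (-28,20,40)
river: ρ → (40,60,-8)
river: ρ → (-8,68,8)
river: ρ → (8,60,-40)
river: ρ → (-40,20,28)
river: ρ → (28,36,-32)
ρ-cycle length = 8 (tail of 1 descent step not counted)

8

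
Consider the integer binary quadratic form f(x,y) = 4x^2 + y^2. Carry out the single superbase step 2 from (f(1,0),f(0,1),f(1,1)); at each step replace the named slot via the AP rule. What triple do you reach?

start (4,1,5) = (f(1,0),f(0,1),f(1,1))
replace slot 2: 2·(4+5) − 1 = 17 → (4,17,5)

4,17,5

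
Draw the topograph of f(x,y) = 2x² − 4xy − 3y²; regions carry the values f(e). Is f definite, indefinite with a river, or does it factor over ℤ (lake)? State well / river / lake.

D = b²−4ac = (-4)² − 4·2·(-3) = 40
D > 0 non-square ⇒ indefinite ⇒ periodic river

river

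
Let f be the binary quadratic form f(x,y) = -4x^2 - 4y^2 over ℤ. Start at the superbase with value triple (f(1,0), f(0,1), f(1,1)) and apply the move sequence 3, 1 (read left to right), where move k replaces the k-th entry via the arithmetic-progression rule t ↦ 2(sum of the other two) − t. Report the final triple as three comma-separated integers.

start (-4,-4,-8) = (f(1,0),f(0,1),f(1,1))
replace slot 3: 2·((-4)+(-4)) − (-8) = -8 → (-4,-4,-8)
replace slot 1: 2·((-4)+(-8)) − (-4) = -20 → (-20,-4,-8)

-20,-4,-8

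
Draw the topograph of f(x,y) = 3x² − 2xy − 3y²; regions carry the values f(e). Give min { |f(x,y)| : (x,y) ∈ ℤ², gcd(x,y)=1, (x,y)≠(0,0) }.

descent: ρ → (-3,2,3)  [lands on river]
river: ρ → (3,4,-2)
river: ρ → (-2,4,3)
river: ρ → (3,2,-3)
river: ρ → (-3,4,2)
river: ρ → (2,4,-3)
closes: descent 1, river 6
min |a| on river = 2

2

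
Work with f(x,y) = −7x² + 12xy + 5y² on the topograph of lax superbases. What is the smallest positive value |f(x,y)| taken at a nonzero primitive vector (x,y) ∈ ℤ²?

river: ρ → (5,8,-11)
river: ρ → (-11,14,2)
river: ρ → (2,14,-11)
river: ρ → (-11,8,5)
river: ρ → (5,12,-7)
river: ρ → (-7,16,1)
river: ρ → (1,16,-7)
river: ρ → (-7,12,5)
closes: descent 0, river 8
min |a| on river = 1

1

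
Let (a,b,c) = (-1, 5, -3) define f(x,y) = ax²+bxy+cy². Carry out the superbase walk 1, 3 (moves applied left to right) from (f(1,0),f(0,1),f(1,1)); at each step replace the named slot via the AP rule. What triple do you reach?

start (-1,-3,1) = (f(1,0),f(0,1),f(1,1))
replace slot 1: 2·((-3)+1) − (-1) = -3 → (-3,-3,1)
replace slot 3: 2·((-3)+(-3)) − 1 = -13 → (-3,-3,-13)

-3,-3,-13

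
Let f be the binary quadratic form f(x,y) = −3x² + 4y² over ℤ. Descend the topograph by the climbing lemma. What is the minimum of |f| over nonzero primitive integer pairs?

descent: ρ → (4,0,-3)
descent: ρ → (-3,6,1)  [lands on river]
river: ρ → (1,6,-3)
closes: descent 2, river 2
min |a| on river = 1

1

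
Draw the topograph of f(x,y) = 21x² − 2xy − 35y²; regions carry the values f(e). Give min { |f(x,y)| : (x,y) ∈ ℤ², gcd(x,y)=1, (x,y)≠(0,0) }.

descent: ρ → (-35,2,21)
descent: ρ → (21,40,-16)  [lands on river]
river: ρ → (-16,24,37)
river: ρ → (37,50,-3)
river: ρ → (-3,52,20)
river: ρ → (20,28,-27)
river: ρ → (-27,26,21)
river: ρ → (21,16,-32)
river: ρ → (-32,48,5)
river: ρ → (5,52,-12)
river: ρ → (-12,44,21)
closes: descent 2, river 10
min |a| on river = 3

3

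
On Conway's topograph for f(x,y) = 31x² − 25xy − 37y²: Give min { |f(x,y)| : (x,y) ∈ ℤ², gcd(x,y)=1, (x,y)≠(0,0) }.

descent: ρ → (-37,25,31)  [lands on river]
river: ρ → (31,37,-31)
river: ρ → (-31,25,37)
river: ρ → (37,49,-19)
river: ρ → (-19,65,13)
river: ρ → (13,65,-19)
river: ρ → (-19,49,37)
river: ρ → (37,25,-31)
river: ρ → (-31,37,31)
river: ρ → (31,25,-37)
river: ρ → (-37,49,19)
river: ρ → (19,65,-13)
river: ρ → (-13,65,19)
river: ρ → (19,49,-37)
closes: descent 1, river 14
min |a| on river = 13

13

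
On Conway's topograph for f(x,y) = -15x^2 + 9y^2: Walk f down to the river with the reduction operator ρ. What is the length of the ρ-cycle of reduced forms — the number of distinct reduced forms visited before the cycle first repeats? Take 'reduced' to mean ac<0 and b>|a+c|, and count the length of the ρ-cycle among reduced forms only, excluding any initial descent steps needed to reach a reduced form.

D = 540, ⌊√D⌋ = 23
descent: ρ → (9,18,-6)  [lands on river]
river: ρ → (-6,18,9)
ρ-cycle length = 2 (tail of 1 descent step not counted)

2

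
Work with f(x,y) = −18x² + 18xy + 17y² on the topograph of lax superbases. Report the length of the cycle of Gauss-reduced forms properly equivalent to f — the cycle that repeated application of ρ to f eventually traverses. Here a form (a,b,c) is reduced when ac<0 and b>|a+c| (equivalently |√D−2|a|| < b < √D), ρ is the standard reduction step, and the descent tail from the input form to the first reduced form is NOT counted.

D = 1548, ⌊√D⌋ = 39
river: ρ → (17,16,-19)
river: ρ → (-19,22,14)
river: ρ → (14,34,-7)
river: ρ → (-7,36,9)
river: ρ → (9,36,-7)
river: ρ → (-7,34,14)
river: ρ → (14,22,-19)
river: ρ → (-19,16,17)
river: ρ → (17,18,-18)
river: ρ → (-18,18,17)
ρ-cycle length = 10 (tail of 0 descent steps not counted)

10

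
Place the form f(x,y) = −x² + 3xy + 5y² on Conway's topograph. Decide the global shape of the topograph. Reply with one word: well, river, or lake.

D = b²−4ac = 3² − 4·(-1)·5 = 29
D > 0 non-square ⇒ indefinite ⇒ periodic river

river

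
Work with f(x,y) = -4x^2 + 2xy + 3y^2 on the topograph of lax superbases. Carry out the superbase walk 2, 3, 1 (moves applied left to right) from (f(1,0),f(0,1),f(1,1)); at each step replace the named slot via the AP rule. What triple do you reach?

start (-4,3,1) = (f(1,0),f(0,1),f(1,1))
replace slot 2: 2·((-4)+1) − 3 = -9 → (-4,-9,1)
replace slot 3: 2·((-4)+(-9)) − 1 = -27 → (-4,-9,-27)
replace slot 1: 2·((-9)+(-27)) − (-4) = -68 → (-68,-9,-27)

-68,-9,-27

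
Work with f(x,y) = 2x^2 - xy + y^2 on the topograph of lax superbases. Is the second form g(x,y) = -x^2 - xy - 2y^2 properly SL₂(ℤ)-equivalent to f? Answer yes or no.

D₁ = -7, D₂ = -7
f: flip: (2,-1,1)→(1,1,2)
f: reduced (well bottom): (1,1,2) with a≤c, −a<b≤a
g is negative-definite; reduce −g:
−g: reduced (well bottom): (1,1,2) with a≤c, −a<b≤a
flip sign back: reduced form of g is (-1,-1,-2)
reduced forms (1, 1, 2) vs (-1, -1, -2) ⇒ inequivalent

no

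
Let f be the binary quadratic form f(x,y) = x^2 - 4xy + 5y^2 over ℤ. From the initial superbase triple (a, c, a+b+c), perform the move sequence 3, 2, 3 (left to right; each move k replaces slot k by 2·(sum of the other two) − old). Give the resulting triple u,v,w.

start (1,5,2) = (f(1,0),f(0,1),f(1,1))
replace slot 3: 2·(1+5) − 2 = 10 → (1,5,10)
replace slot 2: 2·(1+10) − 5 = 17 → (1,17,10)
replace slot 3: 2·(1+17) − 10 = 26 → (1,17,26)

1,17,26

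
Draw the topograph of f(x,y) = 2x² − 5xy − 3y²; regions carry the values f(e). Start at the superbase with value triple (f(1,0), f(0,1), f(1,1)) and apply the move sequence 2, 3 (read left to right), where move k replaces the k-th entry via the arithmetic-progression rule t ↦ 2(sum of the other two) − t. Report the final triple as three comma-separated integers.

start (2,-3,-6) = (f(1,0),f(0,1),f(1,1))
replace slot 2: 2·(2+(-6)) − (-3) = -5 → (2,-5,-6)
replace slot 3: 2·(2+(-5)) − (-6) = 0 → (2,-5,0)

2,-5,0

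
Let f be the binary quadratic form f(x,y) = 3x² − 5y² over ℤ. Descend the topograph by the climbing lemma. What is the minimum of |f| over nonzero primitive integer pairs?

descent: ρ → (-5,0,3)
descent: ρ → (3,6,-2)  [lands on river]
river: ρ → (-2,6,3)
closes: descent 2, river 2
min |a| on river = 2

2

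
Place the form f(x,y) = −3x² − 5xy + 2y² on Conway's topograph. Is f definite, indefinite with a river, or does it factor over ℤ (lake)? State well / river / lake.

D = b²−4ac = (-5)² − 4·(-3)·2 = 49
D = 7² is a perfect square ⇒ form factors over ℤ ⇒ lakes

lake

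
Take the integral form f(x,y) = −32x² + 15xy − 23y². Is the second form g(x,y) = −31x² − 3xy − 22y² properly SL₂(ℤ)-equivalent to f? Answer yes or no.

D₁ = -2719, D₂ = -2719
f is negative-definite; reduce −f:
−f: flip: (32,-15,23)→(23,15,32)
−f: reduced (well bottom): (23,15,32) with a≤c, −a<b≤a
flip sign back: reduced form of f is (-23,-15,-32)
g is negative-definite; reduce −g:
−g: flip: (31,3,22)→(22,-3,31)
−g: reduced (well bottom): (22,-3,31) with a≤c, −a<b≤a
flip sign back: reduced form of g is (-22,3,-31)
reduced forms (-23, -15, -32) vs (-22, 3, -31) ⇒ inequivalent

no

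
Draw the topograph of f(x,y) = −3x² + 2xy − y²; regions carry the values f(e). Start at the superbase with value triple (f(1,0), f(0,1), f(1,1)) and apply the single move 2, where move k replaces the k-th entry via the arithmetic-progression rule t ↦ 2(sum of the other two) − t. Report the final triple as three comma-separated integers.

start (-3,-1,-2) = (f(1,0),f(0,1),f(1,1))
replace slot 2: 2·((-3)+(-2)) − (-1) = -9 → (-3,-9,-2)

-3,-9,-2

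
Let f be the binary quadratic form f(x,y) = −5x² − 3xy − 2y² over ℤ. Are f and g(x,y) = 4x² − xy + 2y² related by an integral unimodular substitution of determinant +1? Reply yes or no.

D₁ = -31, D₂ = -31
f is negative-definite; reduce −f:
−f: flip: (5,3,2)→(2,-3,5)
−f: translate: b→1 (≡-3 mod 4), so (2,-3,5)→(2,1,4)
−f: reduced (well bottom): (2,1,4) with a≤c, −a<b≤a
flip sign back: reduced form of f is (-2,-1,-4)
g: flip: (4,-1,2)→(2,1,4)
g: reduced (well bottom): (2,1,4) with a≤c, −a<b≤a
reduced forms (-2, -1, -4) vs (2, 1, 4) ⇒ inequivalent

no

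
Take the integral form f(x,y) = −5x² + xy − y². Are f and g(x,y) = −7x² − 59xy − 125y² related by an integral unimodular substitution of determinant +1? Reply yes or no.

D₁ = -19, D₂ = -19
f is negative-definite; reduce −f:
−f: flip: (5,-1,1)→(1,1,5)
−f: reduced (well bottom): (1,1,5) with a≤c, −a<b≤a
flip sign back: reduced form of f is (-1,-1,-5)
g is negative-definite; reduce −g:
−g: translate: b→3 (≡59 mod 14), so (7,59,125)→(7,3,1)
−g: flip: (7,3,1)→(1,-3,7)
−g: translate: b→1 (≡-3 mod 2), so (1,-3,7)→(1,1,5)
−g: reduced (well bottom): (1,1,5) with a≤c, −a<b≤a
flip sign back: reduced form of g is (-1,-1,-5)
reduced forms (-1, -1, -5) vs (-1, -1, -5) ⇒ equivalent

yes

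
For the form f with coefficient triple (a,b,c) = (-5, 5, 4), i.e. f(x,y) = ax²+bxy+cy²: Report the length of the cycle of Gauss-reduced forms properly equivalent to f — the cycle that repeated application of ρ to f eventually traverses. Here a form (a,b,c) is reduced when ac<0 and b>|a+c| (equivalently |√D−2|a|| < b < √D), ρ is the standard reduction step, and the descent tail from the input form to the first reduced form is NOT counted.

D = 105, ⌊√D⌋ = 10
river: ρ → (4,3,-6)
river: ρ → (-6,9,1)
river: ρ → (1,9,-6)
river: ρ → (-6,3,4)
river: ρ → (4,5,-5)
river: ρ → (-5,5,4)
ρ-cycle length = 6 (tail of 0 descent steps not counted)

6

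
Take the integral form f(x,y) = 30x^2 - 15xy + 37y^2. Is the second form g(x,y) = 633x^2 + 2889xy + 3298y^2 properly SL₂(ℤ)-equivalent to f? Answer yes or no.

D₁ = -4215, D₂ = -4215
f: reduced (well bottom): (30,-15,37) with a≤c, −a<b≤a
g: translate: b→357 (≡2889 mod 1266), so (633,2889,3298)→(633,357,52)
g: flip: (633,357,52)→(52,-357,633)
g: translate: b→-45 (≡-357 mod 104), so (52,-357,633)→(52,-45,30)
g: flip: (52,-45,30)→(30,45,52)
g: translate: b→-15 (≡45 mod 60), so (30,45,52)→(30,-15,37)
g: reduced (well bottom): (30,-15,37) with a≤c, −a<b≤a
reduced forms (30, -15, 37) vs (30, -15, 37) ⇒ equivalent

yes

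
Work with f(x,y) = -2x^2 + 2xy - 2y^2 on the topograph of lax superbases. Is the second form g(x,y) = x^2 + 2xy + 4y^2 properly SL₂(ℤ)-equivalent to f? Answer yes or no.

D₁ = -12, D₂ = -12
f is negative-definite; reduce −f:
−f: translate: b→2 (≡-2 mod 4), so (2,-2,2)→(2,2,2)
−f: reduced (well bottom): (2,2,2) with a≤c, −a<b≤a
flip sign back: reduced form of f is (-2,-2,-2)
g: translate: b→0 (≡2 mod 2), so (1,2,4)→(1,0,3)
g: reduced (well bottom): (1,0,3) with a≤c, −a<b≤a
reduced forms (-2, -2, -2) vs (1, 0, 3) ⇒ inequivalent

no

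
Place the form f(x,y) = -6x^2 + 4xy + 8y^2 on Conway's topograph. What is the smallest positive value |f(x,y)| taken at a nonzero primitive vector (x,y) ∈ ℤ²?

river: ρ → (8,12,-2)
river: ρ → (-2,12,8)
river: ρ → (8,4,-6)
river: ρ → (-6,8,6)
river: ρ → (6,4,-8)
river: ρ → (-8,12,2)
river: ρ → (2,12,-8)
river: ρ → (-8,4,6)
river: ρ → (6,8,-6)
river: ρ → (-6,4,8)
closes: descent 0, river 10
min |a| on river = 2

2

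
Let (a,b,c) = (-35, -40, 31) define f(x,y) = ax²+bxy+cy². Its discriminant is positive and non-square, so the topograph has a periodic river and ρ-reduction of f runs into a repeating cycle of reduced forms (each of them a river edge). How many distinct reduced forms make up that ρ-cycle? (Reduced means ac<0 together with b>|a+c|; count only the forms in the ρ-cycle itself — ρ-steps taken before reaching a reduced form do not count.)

D = 5940, ⌊√D⌋ = 77
descent: ρ → (31,40,-35)  [lands on river]
river: ρ → (-35,30,36)
river: ρ → (36,42,-29)
river: ρ → (-29,74,4)
river: ρ → (4,70,-65)
river: ρ → (-65,60,9)
river: ρ → (9,66,-44)
river: ρ → (-44,22,31)
ρ-cycle length = 8 (tail of 1 descent step not counted)

8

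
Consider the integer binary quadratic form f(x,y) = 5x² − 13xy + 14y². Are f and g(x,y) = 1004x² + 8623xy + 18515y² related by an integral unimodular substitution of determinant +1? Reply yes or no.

D₁ = -111, D₂ = -111
f: translate: b→-3 (≡-13 mod 10), so (5,-13,14)→(5,-3,6)
f: reduced (well bottom): (5,-3,6) with a≤c, −a<b≤a
g: translate: b→591 (≡8623 mod 2008), so (1004,8623,18515)→(1004,591,87)
g: flip: (1004,591,87)→(87,-591,1004)
g: translate: b→-69 (≡-591 mod 174), so (87,-591,1004)→(87,-69,14)
g: flip: (87,-69,14)→(14,69,87)
g: translate: b→13 (≡69 mod 28), so (14,69,87)→(14,13,5)
g: flip: (14,13,5)→(5,-13,14)
g: translate: b→-3 (≡-13 mod 10), so (5,-13,14)→(5,-3,6)
g: reduced (well bottom): (5,-3,6) with a≤c, −a<b≤a
reduced forms (5, -3, 6) vs (5, -3, 6) ⇒ equivalent

yes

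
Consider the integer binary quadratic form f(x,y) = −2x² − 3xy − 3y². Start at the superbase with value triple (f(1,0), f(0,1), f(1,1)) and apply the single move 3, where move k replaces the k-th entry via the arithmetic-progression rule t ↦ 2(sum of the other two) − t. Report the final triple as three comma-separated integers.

start (-2,-3,-8) = (f(1,0),f(0,1),f(1,1))
replace slot 3: 2·((-2)+(-3)) − (-8) = -2 → (-2,-3,-2)

-2,-3,-2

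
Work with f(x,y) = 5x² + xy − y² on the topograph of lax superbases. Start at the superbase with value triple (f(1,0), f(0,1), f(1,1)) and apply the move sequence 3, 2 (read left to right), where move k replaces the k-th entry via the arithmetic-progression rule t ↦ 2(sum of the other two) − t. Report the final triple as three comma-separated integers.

start (5,-1,5) = (f(1,0),f(0,1),f(1,1))
replace slot 3: 2·(5+(-1)) − 5 = 3 → (5,-1,3)
replace slot 2: 2·(5+3) − (-1) = 17 → (5,17,3)

5,17,3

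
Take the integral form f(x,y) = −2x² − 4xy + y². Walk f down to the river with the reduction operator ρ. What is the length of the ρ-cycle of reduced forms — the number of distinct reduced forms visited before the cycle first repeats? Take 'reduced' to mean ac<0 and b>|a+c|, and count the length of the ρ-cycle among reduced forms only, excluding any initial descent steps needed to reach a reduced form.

D = 24, ⌊√D⌋ = 4
descent: ρ → (1,4,-2)  [lands on river]
river: ρ → (-2,4,1)
ρ-cycle length = 2 (tail of 1 descent step not counted)

2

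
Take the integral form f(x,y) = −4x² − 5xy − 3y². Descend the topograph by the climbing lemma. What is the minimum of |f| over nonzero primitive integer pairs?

translate: b→-3 (≡5 mod 8), so (4,5,3)→(4,-3,2)
flip: (4,-3,2)→(2,3,4)
translate: b→-1 (≡3 mod 4), so (2,3,4)→(2,-1,3)
reduced (well bottom): (2,-1,3) with a≤c, −a<b≤a
well minimum |f| = |-2| = 2 (negative-definite)

2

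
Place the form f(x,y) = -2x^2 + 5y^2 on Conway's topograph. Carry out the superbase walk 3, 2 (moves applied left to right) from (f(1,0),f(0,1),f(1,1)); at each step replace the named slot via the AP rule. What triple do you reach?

start (-2,5,3) = (f(1,0),f(0,1),f(1,1))
replace slot 3: 2·((-2)+5) − 3 = 3 → (-2,5,3)
replace slot 2: 2·((-2)+3) − 5 = -3 → (-2,-3,3)

-2,-3,3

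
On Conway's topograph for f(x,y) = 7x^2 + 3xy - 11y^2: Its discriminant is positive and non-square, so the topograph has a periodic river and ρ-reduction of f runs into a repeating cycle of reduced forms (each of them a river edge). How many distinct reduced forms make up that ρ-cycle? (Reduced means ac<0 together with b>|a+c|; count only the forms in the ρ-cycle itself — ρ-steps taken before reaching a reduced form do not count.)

D = 317, ⌊√D⌋ = 17
descent: ρ → (-11,-3,7)
descent: ρ → (7,17,-1)  [lands on river]
river: ρ → (-1,17,7)
river: ρ → (7,11,-7)
river: ρ → (-7,17,1)
river: ρ → (1,17,-7)
river: ρ → (-7,11,7)
ρ-cycle length = 6 (tail of 2 descent steps not counted)

6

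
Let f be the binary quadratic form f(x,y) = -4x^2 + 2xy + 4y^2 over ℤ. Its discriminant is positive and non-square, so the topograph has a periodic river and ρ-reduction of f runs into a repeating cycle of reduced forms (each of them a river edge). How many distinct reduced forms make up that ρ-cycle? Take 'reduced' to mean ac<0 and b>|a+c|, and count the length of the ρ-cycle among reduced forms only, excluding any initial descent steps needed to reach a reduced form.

D = 68, ⌊√D⌋ = 8
river: ρ → (4,6,-2)
river: ρ → (-2,6,4)
river: ρ → (4,2,-4)
river: ρ → (-4,6,2)
river: ρ → (2,6,-4)
river: ρ → (-4,2,4)
ρ-cycle length = 6 (tail of 0 descent steps not counted)

6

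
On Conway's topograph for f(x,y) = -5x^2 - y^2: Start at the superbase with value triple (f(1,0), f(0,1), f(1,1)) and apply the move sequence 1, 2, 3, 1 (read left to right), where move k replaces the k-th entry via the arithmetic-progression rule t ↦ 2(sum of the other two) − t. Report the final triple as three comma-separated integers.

start (-5,-1,-6) = (f(1,0),f(0,1),f(1,1))
replace slot 1: 2·((-1)+(-6)) − (-5) = -9 → (-9,-1,-6)
replace slot 2: 2·((-9)+(-6)) − (-1) = -29 → (-9,-29,-6)
replace slot 3: 2·((-9)+(-29)) − (-6) = -70 → (-9,-29,-70)
replace slot 1: 2·((-29)+(-70)) − (-9) = -189 → (-189,-29,-70)

-189,-29,-70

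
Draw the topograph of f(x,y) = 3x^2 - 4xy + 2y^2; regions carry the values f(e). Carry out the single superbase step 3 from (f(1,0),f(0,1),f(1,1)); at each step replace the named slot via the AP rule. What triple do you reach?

start (3,2,1) = (f(1,0),f(0,1),f(1,1))
replace slot 3: 2·(3+2) − 1 = 9 → (3,2,9)

3,2,9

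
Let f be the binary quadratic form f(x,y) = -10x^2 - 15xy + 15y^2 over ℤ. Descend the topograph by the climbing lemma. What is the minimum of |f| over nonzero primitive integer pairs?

descent: ρ → (15,15,-10)  [lands on river]
river: ρ → (-10,25,5)
river: ρ → (5,25,-10)
river: ρ → (-10,15,15)
closes: descent 1, river 4
min |a| on river = 5

5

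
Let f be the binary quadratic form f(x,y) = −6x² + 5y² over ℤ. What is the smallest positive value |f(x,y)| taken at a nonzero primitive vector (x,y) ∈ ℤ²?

descent: ρ → (5,10,-1)  [lands on river]
river: ρ → (-1,10,5)
closes: descent 1, river 2
min |a| on river = 1

1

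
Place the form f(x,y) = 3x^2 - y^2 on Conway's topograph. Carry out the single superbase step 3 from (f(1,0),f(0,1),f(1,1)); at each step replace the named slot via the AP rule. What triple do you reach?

start (3,-1,2) = (f(1,0),f(0,1),f(1,1))
replace slot 3: 2·(3+(-1)) − 2 = 2 → (3,-1,2)

3,-1,2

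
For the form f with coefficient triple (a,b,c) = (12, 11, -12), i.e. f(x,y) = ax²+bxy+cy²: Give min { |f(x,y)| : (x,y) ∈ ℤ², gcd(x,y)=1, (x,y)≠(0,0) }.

river: ρ → (-12,13,11)
river: ρ → (11,9,-14)
river: ρ → (-14,19,6)
river: ρ → (6,17,-17)
river: ρ → (-17,17,6)
river: ρ → (6,19,-14)
river: ρ → (-14,9,11)
river: ρ → (11,13,-12)
river: ρ → (-12,11,12)
river: ρ → (12,13,-11)
river: ρ → (-11,9,14)
river: ρ → (14,19,-6)
river: ρ → (-6,17,17)
river: ρ → (17,17,-6)
river: ρ → (-6,19,14)
river: ρ → (14,9,-11)
river: ρ → (-11,13,12)
river: ρ → (12,11,-12)
closes: descent 0, river 18
min |a| on river = 6

6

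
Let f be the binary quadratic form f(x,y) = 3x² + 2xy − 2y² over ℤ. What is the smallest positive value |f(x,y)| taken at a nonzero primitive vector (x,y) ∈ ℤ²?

river: ρ → (-2,2,3)
river: ρ → (3,4,-1)
river: ρ → (-1,4,3)
river: ρ → (3,2,-2)
closes: descent 0, river 4
min |a| on river = 1

1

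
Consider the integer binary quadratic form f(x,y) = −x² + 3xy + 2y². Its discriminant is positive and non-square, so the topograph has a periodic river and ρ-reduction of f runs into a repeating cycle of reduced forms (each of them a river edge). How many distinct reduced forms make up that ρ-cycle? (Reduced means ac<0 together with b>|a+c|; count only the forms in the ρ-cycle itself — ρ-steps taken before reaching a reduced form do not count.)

D = 17, ⌊√D⌋ = 4
river: ρ → (2,1,-2)
river: ρ → (-2,3,1)
river: ρ → (1,3,-2)
river: ρ → (-2,1,2)
river: ρ → (2,3,-1)
river: ρ → (-1,3,2)
ρ-cycle length = 6 (tail of 0 descent steps not counted)

6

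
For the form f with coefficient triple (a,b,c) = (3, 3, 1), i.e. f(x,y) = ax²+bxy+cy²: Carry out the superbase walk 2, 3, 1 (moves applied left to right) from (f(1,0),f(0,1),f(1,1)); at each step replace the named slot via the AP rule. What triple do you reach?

start (3,1,7) = (f(1,0),f(0,1),f(1,1))
replace slot 2: 2·(3+7) − 1 = 19 → (3,19,7)
replace slot 3: 2·(3+19) − 7 = 37 → (3,19,37)
replace slot 1: 2·(19+37) − 3 = 109 → (109,19,37)

109,19,37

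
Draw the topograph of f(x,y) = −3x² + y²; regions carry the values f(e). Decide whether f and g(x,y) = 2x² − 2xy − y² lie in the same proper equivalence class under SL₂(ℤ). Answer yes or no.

D₁ = 12, D₂ = 12
river cycle of f (length 2): (1, 2, -2), (-2, 2, 1)
river cycle of g (length 2): (-1, 2, 2), (2, 2, -1)
cycles differ ⇒ inequivalent

no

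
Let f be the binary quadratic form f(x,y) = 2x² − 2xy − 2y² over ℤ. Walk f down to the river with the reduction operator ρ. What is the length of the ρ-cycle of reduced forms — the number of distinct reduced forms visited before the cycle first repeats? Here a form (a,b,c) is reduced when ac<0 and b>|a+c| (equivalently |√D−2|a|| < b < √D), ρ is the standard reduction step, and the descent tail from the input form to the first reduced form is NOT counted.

D = 20, ⌊√D⌋ = 4
descent: ρ → (-2,2,2)  [lands on river]
river: ρ → (2,2,-2)
ρ-cycle length = 2 (tail of 1 descent step not counted)

2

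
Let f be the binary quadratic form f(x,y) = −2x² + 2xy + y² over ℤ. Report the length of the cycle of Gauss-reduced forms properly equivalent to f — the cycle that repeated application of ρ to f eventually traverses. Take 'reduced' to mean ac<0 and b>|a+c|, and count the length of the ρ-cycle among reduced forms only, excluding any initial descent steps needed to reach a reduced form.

D = 12, ⌊√D⌋ = 3
river: ρ → (1,2,-2)
river: ρ → (-2,2,1)
ρ-cycle length = 2 (tail of 0 descent steps not counted)

2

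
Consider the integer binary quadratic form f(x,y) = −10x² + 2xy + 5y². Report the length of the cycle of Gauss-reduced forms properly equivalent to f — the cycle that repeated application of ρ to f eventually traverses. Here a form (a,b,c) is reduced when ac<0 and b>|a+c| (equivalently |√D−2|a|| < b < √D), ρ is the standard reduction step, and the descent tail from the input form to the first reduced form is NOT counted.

D = 204, ⌊√D⌋ = 14
descent: ρ → (5,8,-7)  [lands on river]
river: ρ → (-7,6,6)
river: ρ → (6,6,-7)
river: ρ → (-7,8,5)
river: ρ → (5,12,-3)
river: ρ → (-3,12,5)
ρ-cycle length = 6 (tail of 1 descent step not counted)

6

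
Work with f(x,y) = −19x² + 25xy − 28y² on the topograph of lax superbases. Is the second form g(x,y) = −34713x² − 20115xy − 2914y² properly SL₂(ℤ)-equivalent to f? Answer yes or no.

D₁ = -1503, D₂ = -1503
f is negative-definite; reduce −f:
−f: translate: b→13 (≡-25 mod 38), so (19,-25,28)→(19,13,22)
−f: reduced (well bottom): (19,13,22) with a≤c, −a<b≤a
flip sign back: reduced form of f is (-19,-13,-22)
g is negative-definite; reduce −g:
−g: flip: (34713,20115,2914)→(2914,-20115,34713)
−g: translate: b→-2631 (≡-20115 mod 5828), so (2914,-20115,34713)→(2914,-2631,594)
−g: flip: (2914,-2631,594)→(594,2631,2914)
−g: translate: b→255 (≡2631 mod 1188), so (594,2631,2914)→(594,255,28)
−g: flip: (594,255,28)→(28,-255,594)
−g: translate: b→25 (≡-255 mod 56), so (28,-255,594)→(28,25,19)
−g: flip: (28,25,19)→(19,-25,28)
−g: translate: b→13 (≡-25 mod 38), so (19,-25,28)→(19,13,22)
−g: reduced (well bottom): (19,13,22) with a≤c, −a<b≤a
flip sign back: reduced form of g is (-19,-13,-22)
reduced forms (-19, -13, -22) vs (-19, -13, -22) ⇒ equivalent

yes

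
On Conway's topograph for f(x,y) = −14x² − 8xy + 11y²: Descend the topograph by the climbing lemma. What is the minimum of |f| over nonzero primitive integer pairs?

descent: ρ → (11,8,-14)  [lands on river]
river: ρ → (-14,20,5)
river: ρ → (5,20,-14)
river: ρ → (-14,8,11)
river: ρ → (11,14,-11)
river: ρ → (-11,8,14)
river: ρ → (14,20,-5)
river: ρ → (-5,20,14)
river: ρ → (14,8,-11)
river: ρ → (-11,14,11)
closes: descent 1, river 10
min |a| on river = 5

5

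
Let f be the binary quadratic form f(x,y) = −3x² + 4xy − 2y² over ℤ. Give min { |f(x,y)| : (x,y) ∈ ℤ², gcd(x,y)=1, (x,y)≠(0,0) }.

translate: b→2 (≡-4 mod 6), so (3,-4,2)→(3,2,1)
flip: (3,2,1)→(1,-2,3)
translate: b→0 (≡-2 mod 2), so (1,-2,3)→(1,0,2)
reduced (well bottom): (1,0,2) with a≤c, −a<b≤a
well minimum |f| = |-1| = 1 (negative-definite)

1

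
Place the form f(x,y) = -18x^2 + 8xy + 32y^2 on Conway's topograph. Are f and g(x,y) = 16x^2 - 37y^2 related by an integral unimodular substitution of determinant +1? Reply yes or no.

D₁ = 2368, D₂ = 2368
river cycle of f (length 6): (-18, 44, 6), (6, 40, -32), (-32, 24, 14), (14, 32, -24), (-24, 16, 22), (22, 28, -18)
river cycle of g (length 6): (16, 32, -21), (-21, 10, 27), (27, 44, -4), (-4, 44, 27), (27, 10, -21), (-21, 32, 16)
cycles differ ⇒ inequivalent

no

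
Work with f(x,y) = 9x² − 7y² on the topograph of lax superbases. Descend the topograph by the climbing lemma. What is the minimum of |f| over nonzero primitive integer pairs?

descent: ρ → (-7,14,2)  [lands on river]
river: ρ → (2,14,-7)
closes: descent 1, river 2
min |a| on river = 2

2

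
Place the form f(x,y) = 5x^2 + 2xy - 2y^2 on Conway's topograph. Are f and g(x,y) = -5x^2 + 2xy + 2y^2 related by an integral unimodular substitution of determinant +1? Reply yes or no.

D₁ = 44, D₂ = 44
river cycle of f (length 2): (-2, 6, 1), (1, 6, -2)
river cycle of g (length 2): (2, 6, -1), (-1, 6, 2)
cycles differ ⇒ inequivalent

no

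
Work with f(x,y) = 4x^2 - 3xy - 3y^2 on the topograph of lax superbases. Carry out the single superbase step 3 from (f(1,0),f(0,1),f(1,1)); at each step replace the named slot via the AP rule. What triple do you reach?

start (4,-3,-2) = (f(1,0),f(0,1),f(1,1))
replace slot 3: 2·(4+(-3)) − (-2) = 4 → (4,-3,4)

4,-3,4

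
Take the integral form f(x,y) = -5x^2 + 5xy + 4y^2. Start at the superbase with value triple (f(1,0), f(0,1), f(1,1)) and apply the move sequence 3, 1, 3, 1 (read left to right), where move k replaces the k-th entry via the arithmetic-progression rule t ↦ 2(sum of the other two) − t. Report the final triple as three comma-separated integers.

start (-5,4,4) = (f(1,0),f(0,1),f(1,1))
replace slot 3: 2·((-5)+4) − 4 = -6 → (-5,4,-6)
replace slot 1: 2·(4+(-6)) − (-5) = 1 → (1,4,-6)
replace slot 3: 2·(1+4) − (-6) = 16 → (1,4,16)
replace slot 1: 2·(4+16) − 1 = 39 → (39,4,16)

39,4,16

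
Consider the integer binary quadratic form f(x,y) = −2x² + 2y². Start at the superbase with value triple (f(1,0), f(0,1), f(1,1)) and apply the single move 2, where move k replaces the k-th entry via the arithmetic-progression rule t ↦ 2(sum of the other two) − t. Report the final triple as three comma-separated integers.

start (-2,2,0) = (f(1,0),f(0,1),f(1,1))
replace slot 2: 2·((-2)+0) − 2 = -6 → (-2,-6,0)

-2,-6,0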